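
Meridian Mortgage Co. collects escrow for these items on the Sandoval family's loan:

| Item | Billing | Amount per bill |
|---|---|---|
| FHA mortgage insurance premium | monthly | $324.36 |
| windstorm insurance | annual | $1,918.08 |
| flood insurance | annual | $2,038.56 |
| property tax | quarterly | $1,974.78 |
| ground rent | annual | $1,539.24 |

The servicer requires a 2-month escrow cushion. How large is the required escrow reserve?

FHA mortgage insurance premium = $324.36 × 12 = $3,892.32/yr
Windstorm insurance = $1,918.08/yr
Flood insurance = $2,038.56/yr
Property tax = $1,974.78 × 4 = $7,899.12/yr
Ground rent = $1,539.24/yr
Yearly total = $17,287.32
Per month = $17,287.32 ÷ 12 = $1,440.61
Reserve = 2 × $1,440.61 = $2,881.22

$2,881.22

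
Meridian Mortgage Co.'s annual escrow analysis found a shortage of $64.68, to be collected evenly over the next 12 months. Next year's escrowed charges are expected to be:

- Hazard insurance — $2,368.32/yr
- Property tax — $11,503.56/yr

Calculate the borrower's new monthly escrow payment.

Hazard insurance = $2,368.32
Property tax = $11,503.56
Total annual escrow = $2,368.32 + $11,503.56 = $13,871.88
Monthly = $13,871.88 ÷ 12 = $1,155.99
Shortage spread = $64.68 / 12 = $5.39/mo
Adjusted monthly = $1,155.99 + $5.39 = $1,161.38

$1,161.38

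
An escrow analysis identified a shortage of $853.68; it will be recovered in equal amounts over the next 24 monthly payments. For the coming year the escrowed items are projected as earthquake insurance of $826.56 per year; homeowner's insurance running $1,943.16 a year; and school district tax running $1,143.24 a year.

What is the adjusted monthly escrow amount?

$361.65

Earthquake insurance — $826.56 per year
Homeowner's insurance — $1,943.16 per year
School district tax — $1,143.24 per year
Annual escrow total = $826.56 + $1,943.16 + $1,143.24 = $3,912.96
Base monthly escrow = $3,912.96 ÷ 12 = $326.08
Shortage per month = $853.68 ÷ 24 = $35.57
Adjusted monthly = $326.08 + $35.57 = $361.65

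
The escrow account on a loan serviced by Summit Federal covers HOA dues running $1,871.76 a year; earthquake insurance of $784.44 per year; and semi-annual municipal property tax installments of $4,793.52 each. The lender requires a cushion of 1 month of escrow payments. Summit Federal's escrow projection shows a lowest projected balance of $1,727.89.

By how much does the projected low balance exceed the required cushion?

$707.62

HOA dues — $1,871.76
Earthquake insurance — $784.44
Municipal property tax — $4,793.52 × 2 = $9,587.04
Yearly total = $1,871.76 + $784.44 + $9,587.04 = $12,243.24
Monthly = $12,243.24 / 12 = $1,020.27
Required cushion = 1 × $1,020.27 = $1,020.27
Excess over cushion: $1,727.89 − $1,020.27 = $707.62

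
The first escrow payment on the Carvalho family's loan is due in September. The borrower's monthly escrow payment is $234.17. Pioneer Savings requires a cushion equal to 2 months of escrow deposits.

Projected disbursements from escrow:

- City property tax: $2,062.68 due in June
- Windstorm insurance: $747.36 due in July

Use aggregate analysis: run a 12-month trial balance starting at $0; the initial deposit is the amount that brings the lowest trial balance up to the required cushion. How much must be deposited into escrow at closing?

Cushion = 2 × $234.17 = $468.34
Trial balance (start $0, +$234.17 each month, − disbursements):
  Sep: +$234.17 → $234.17
  Oct: +$234.17 → $468.34
  Nov: +$234.17 → $702.51
  Dec: +$234.17 → $936.68
  Jan: +$234.17 → $1,170.85
  Feb: +$234.17 → $1,405.02
  Mar: +$234.17 → $1,639.19
  Apr: +$234.17 → $1,873.36
  May: +$234.17 → $2,107.53
  Jun: +$234.17 − $2,062.68 → $279.02
  Jul: +$234.17 − $747.36 → -$234.17
  Aug: +$234.17 → $0.00
Lowest trial balance = -$234.17 (Jul)
Initial deposit = cushion − low point = $468.34 − (-$234.17) = $702.51

$702.51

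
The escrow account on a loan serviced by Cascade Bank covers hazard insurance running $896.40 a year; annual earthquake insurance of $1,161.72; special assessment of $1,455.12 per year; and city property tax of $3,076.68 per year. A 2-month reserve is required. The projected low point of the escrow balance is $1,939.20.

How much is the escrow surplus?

$840.88

Hazard insurance: $896.40
Earthquake insurance: $1,161.72
Special assessment: $1,455.12
City property tax: $3,076.68
Yearly total = $896.40 + $1,161.72 + $1,455.12 + $3,076.68 = $6,589.92
Monthly = $6,589.92 ÷ 12 = $549.16
Cushion = 2 × $549.16 = $1,098.32
Excess over cushion: $1,939.20 − $1,098.32 = $840.88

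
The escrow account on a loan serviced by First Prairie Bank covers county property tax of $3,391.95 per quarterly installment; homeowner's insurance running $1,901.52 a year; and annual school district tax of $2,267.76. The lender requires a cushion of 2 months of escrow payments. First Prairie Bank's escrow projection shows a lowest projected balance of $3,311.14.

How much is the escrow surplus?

$354.96

County property tax — $3,391.95 × 4 = $13,567.80 per year
Homeowner's insurance — $1,901.52 per year
School district tax — $2,267.76 per year
Combined annual = $17,737.08
Per month = $17,737.08 / 12 = $1,478.09
Required reserve = 2 × $1,478.09 = $2,956.18
Excess over cushion: $3,311.14 − $2,956.18 = $354.96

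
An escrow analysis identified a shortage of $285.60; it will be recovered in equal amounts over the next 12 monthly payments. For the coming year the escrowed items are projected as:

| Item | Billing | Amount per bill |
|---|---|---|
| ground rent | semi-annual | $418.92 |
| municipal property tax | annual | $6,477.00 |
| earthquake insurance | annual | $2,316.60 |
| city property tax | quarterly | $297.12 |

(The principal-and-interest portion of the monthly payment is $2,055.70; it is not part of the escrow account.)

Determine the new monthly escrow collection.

$925.46

Ground rent = $418.92 × 2 = $837.84
Municipal property tax = $6,477.00
Earthquake insurance = $2,316.60
City property tax = $297.12 × 4 = $1,188.48
Annual escrow total = $837.84 + $6,477.00 + $2,316.60 + $1,188.48 = $10,819.92
Monthly = $10,819.92 / 12 = $901.66
Shortage per month = $285.60 / 12 = $23.80
New monthly escrow = $901.66 + $23.80 = $925.46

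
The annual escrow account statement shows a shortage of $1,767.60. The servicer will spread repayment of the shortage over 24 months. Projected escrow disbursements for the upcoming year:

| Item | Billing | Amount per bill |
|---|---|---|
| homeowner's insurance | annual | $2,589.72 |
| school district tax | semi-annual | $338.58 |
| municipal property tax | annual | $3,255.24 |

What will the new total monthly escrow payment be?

$617.16

Homeowner's insurance = $2,589.72
School district tax = $338.58 × 2 = $677.16
Municipal property tax = $3,255.24
Total annual escrow = $2,589.72 + $677.16 + $3,255.24 = $6,522.12
Monthly = $6,522.12 / 12 = $543.51
Shortage spread = $1,767.60 ÷ 24 = $73.65/mo
Adjusted monthly = $543.51 + $73.65 = $617.16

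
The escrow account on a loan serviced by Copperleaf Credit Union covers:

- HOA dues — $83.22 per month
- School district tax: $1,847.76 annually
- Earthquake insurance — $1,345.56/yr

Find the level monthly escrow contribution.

HOA dues: $83.22 × 12 = $998.64 annually
School district tax: $1,847.76 annually
Earthquake insurance: $1,345.56 annually
Total per year = $998.64 + $1,847.76 + $1,345.56 = $4,191.96
Monthly = $4,191.96 ÷ 12 = $349.33

$349.33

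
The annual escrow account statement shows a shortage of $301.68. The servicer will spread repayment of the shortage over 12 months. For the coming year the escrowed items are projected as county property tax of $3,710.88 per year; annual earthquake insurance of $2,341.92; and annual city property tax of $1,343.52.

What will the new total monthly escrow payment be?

County property tax: $3,710.88
Earthquake insurance: $2,341.92
City property tax: $1,343.52
Total annual escrow = $3,710.88 + $2,341.92 + $1,343.52 = $7,396.32
Monthly escrow = $7,396.32 / 12 = $616.36
Shortage spread = $301.68 / 12 = $25.14/mo
Adjusted monthly = $616.36 + $25.14 = $641.50

$641.50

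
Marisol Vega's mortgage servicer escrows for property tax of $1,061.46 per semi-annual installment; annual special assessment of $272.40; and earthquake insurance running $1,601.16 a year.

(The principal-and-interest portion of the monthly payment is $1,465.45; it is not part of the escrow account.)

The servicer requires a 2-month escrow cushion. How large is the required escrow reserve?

$666.08

Property tax = $1,061.46 × 2 = $2,122.92/yr
Special assessment = $272.40/yr
Earthquake insurance = $1,601.16/yr
Total annual escrow = $3,996.48
Per month = $3,996.48 ÷ 12 = $333.04
Reserve = 2 × $333.04 = $666.08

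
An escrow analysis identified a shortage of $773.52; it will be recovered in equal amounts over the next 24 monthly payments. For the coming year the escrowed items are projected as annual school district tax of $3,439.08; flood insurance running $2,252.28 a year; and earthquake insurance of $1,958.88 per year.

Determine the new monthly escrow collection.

School district tax — $3,439.08 per year
Flood insurance — $2,252.28 per year
Earthquake insurance — $1,958.88 per year
Yearly total = $3,439.08 + $2,252.28 + $1,958.88 = $7,650.24
Per month = $7,650.24 / 12 = $637.52
Shortage spread = $773.52 / 24 = $32.23/mo
New monthly escrow = $637.52 + $32.23 = $669.75

$669.75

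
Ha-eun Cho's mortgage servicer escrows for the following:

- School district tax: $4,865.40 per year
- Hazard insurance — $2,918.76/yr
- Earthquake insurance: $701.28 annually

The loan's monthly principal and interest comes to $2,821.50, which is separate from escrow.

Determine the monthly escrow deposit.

$707.12

School district tax: $4,865.40 annually
Hazard insurance: $2,918.76 annually
Earthquake insurance: $701.28 annually
Yearly total = $8,485.44
Monthly = $8,485.44 / 12 = $707.12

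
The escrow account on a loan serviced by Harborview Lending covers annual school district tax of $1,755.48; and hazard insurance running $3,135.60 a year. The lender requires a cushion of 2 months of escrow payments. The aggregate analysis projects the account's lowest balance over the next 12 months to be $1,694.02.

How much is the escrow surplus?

$878.84

School district tax — $1,755.48 annually
Hazard insurance — $3,135.60 annually
Yearly total = $1,755.48 + $3,135.60 = $4,891.08
Monthly escrow = $4,891.08 ÷ 12 = $407.59
Required reserve = 2 × $407.59 = $815.18
Surplus = $1,694.02 − $815.18 = $878.84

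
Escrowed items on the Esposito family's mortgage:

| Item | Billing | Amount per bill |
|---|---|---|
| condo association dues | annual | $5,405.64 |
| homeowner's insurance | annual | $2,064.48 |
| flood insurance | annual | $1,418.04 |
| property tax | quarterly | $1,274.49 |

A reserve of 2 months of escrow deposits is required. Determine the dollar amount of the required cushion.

$2,331.02

Condo association dues — $5,405.64 per year
Homeowner's insurance — $2,064.48 per year
Flood insurance — $1,418.04 per year
Property tax — $1,274.49 × 4 = $5,097.96 per year
Combined annual = $13,986.12
Base monthly escrow = $13,986.12 ÷ 12 = $1,165.51
Cushion = 2 × $1,165.51 = $2,331.02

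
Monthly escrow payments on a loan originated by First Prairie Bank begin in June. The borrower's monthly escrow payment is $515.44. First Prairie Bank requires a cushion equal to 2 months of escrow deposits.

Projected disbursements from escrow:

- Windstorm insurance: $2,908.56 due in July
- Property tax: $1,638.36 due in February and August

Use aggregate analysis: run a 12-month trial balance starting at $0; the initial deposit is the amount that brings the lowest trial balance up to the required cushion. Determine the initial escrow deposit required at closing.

Cushion = 2 × $515.44 = $1,030.88
Trial balance (start $0, +$515.44 each month, − disbursements):
  Jun: +$515.44 → $515.44
  Jul: +$515.44 − $2,908.56 → -$1,877.68
  Aug: +$515.44 − $1,638.36 → -$3,000.60
  Sep: +$515.44 → -$2,485.16
  Oct: +$515.44 → -$1,969.72
  Nov: +$515.44 → -$1,454.28
  Dec: +$515.44 → -$938.84
  Jan: +$515.44 → -$423.40
  Feb: +$515.44 − $1,638.36 → -$1,546.32
  Mar: +$515.44 → -$1,030.88
  Apr: +$515.44 → -$515.44
  May: +$515.44 → $0.00
Lowest trial balance = -$3,000.60 (Aug)
Initial deposit = cushion − low point = $1,030.88 − (-$3,000.60) = $4,031.48

$4,031.48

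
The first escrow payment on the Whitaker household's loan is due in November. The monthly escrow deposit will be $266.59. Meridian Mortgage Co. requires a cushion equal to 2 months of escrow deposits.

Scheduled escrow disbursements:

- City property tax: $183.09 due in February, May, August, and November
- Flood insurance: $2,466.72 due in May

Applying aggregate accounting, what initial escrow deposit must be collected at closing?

Cushion = 2 × $266.59 = $533.18
Trial balance (start $0, +$266.59 each month, − disbursements):
  Nov: +$266.59 − $183.09 → $83.50
  Dec: +$266.59 → $350.09
  Jan: +$266.59 → $616.68
  Feb: +$266.59 − $183.09 → $700.18
  Mar: +$266.59 → $966.77
  Apr: +$266.59 → $1,233.36
  May: +$266.59 − $2,649.81 → -$1,149.86
  Jun: +$266.59 → -$883.27
  Jul: +$266.59 → -$616.68
  Aug: +$266.59 − $183.09 → -$533.18
  Sep: +$266.59 → -$266.59
  Oct: +$266.59 → $0.00
Lowest trial balance = -$1,149.86 (May)
Initial deposit = cushion − low point = $533.18 − (-$1,149.86) = $1,683.04

$1,683.04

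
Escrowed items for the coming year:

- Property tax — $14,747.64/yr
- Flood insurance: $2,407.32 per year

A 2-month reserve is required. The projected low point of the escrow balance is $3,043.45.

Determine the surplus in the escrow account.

$184.29

Property tax: $14,747.64/yr
Flood insurance: $2,407.32/yr
Combined annual = $17,154.96
Base monthly escrow = $17,154.96 ÷ 12 = $1,429.58
Required cushion = 2 × $1,429.58 = $2,859.16
Surplus = $3,043.45 − $2,859.16 = $184.29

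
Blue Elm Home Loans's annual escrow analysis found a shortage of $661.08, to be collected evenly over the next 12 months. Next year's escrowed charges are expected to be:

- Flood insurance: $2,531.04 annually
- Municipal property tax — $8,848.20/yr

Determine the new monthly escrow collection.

Flood insurance = $2,531.04 per year
Municipal property tax = $8,848.20 per year
Annual escrow total = $2,531.04 + $8,848.20 = $11,379.24
Monthly escrow = $11,379.24 ÷ 12 = $948.27
Shortage spread = $661.08 ÷ 12 = $55.09/mo
Adjusted monthly = $948.27 + $55.09 = $1,003.36

$1,003.36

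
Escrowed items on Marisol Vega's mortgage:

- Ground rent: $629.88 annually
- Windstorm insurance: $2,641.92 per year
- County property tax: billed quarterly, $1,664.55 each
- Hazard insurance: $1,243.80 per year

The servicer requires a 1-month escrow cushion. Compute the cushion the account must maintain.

$931.15

Ground rent — $629.88 annually
Windstorm insurance — $2,641.92 annually
County property tax — $1,664.55 × 4 = $6,658.20 annually
Hazard insurance — $1,243.80 annually
Annual escrow total = $11,173.80
Base monthly escrow = $11,173.80 / 12 = $931.15
Reserve = 1 × $931.15 = $931.15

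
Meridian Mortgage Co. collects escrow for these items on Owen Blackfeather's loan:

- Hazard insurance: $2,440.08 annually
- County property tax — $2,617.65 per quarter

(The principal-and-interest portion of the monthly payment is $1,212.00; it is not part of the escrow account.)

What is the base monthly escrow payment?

$1,075.89

Hazard insurance = $2,440.08 per year
County property tax = $2,617.65 × 4 = $10,470.60 per year
Yearly total = $12,910.68
Monthly = $12,910.68 ÷ 12 = $1,075.89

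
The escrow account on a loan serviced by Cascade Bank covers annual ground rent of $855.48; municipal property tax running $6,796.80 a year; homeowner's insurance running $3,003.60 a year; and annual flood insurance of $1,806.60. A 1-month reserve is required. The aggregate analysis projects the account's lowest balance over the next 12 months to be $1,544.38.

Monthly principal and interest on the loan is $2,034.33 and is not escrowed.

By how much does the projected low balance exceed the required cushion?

Ground rent: $855.48
Municipal property tax: $6,796.80
Homeowner's insurance: $3,003.60
Flood insurance: $1,806.60
Total annual escrow = $855.48 + $6,796.80 + $3,003.60 + $1,806.60 = $12,462.48
Per month = $12,462.48 ÷ 12 = $1,038.54
Required cushion = 1 × $1,038.54 = $1,038.54
Surplus = $1,544.38 − $1,038.54 = $505.84

$505.84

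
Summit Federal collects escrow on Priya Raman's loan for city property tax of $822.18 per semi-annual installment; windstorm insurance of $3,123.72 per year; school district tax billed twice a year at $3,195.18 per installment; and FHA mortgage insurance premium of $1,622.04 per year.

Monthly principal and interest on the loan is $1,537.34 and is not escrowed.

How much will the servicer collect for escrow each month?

$1,065.04

City property tax — $822.18 × 2 = $1,644.36
Windstorm insurance — $3,123.72
School district tax — $3,195.18 × 2 = $6,390.36
FHA mortgage insurance premium — $1,622.04
Total per year = $12,780.48
Monthly escrow = $12,780.48 ÷ 12 = $1,065.04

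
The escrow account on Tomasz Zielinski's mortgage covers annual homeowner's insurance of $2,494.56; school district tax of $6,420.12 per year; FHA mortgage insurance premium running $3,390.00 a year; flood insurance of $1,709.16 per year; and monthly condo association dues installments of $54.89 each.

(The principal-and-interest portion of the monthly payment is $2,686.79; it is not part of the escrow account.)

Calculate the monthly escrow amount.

$1,222.71

Homeowner's insurance = $2,494.56 annually
School district tax = $6,420.12 annually
FHA mortgage insurance premium = $3,390.00 annually
Flood insurance = $1,709.16 annually
Condo association dues = $54.89 × 12 = $658.68 annually
Yearly total = $14,672.52
Monthly = $14,672.52 ÷ 12 = $1,222.71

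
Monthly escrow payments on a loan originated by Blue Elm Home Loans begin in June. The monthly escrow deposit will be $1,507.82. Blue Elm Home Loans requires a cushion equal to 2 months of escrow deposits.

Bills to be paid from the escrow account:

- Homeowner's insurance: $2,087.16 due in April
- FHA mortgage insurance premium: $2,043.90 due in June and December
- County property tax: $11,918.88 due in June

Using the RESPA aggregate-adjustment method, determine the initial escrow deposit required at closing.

$15,470.60

Cushion = 2 × $1,507.82 = $3,015.64
Trial balance (start $0, +$1,507.82 each month, − disbursements):
  Jun: +$1,507.82 − $13,962.78 → -$12,454.96
  Jul: +$1,507.82 → -$10,947.14
  Aug: +$1,507.82 → -$9,439.32
  Sep: +$1,507.82 → -$7,931.50
  Oct: +$1,507.82 → -$6,423.68
  Nov: +$1,507.82 → -$4,915.86
  Dec: +$1,507.82 − $2,043.90 → -$5,451.94
  Jan: +$1,507.82 → -$3,944.12
  Feb: +$1,507.82 → -$2,436.30
  Mar: +$1,507.82 → -$928.48
  Apr: +$1,507.82 − $2,087.16 → -$1,507.82
  May: +$1,507.82 → $0.00
Lowest trial balance = -$12,454.96 (Jun)
Initial deposit = cushion − low point = $3,015.64 − (-$12,454.96) = $15,470.60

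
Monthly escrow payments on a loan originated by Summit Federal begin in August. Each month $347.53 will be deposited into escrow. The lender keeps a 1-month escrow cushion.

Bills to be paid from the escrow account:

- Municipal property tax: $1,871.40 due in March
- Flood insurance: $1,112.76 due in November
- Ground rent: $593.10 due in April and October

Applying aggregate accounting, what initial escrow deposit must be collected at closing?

Cushion = 1 × $347.53 = $347.53
Trial balance (start $0, +$347.53 each month, − disbursements):
  Aug: +$347.53 → $347.53
  Sep: +$347.53 → $695.06
  Oct: +$347.53 − $593.10 → $449.49
  Nov: +$347.53 − $1,112.76 → -$315.74
  Dec: +$347.53 → $31.79
  Jan: +$347.53 → $379.32
  Feb: +$347.53 → $726.85
  Mar: +$347.53 − $1,871.40 → -$797.02
  Apr: +$347.53 − $593.10 → -$1,042.59
  May: +$347.53 → -$695.06
  Jun: +$347.53 → -$347.53
  Jul: +$347.53 → $0.00
Lowest trial balance = -$1,042.59 (Apr)
Initial deposit = cushion − low point = $347.53 − (-$1,042.59) = $1,390.12

$1,390.12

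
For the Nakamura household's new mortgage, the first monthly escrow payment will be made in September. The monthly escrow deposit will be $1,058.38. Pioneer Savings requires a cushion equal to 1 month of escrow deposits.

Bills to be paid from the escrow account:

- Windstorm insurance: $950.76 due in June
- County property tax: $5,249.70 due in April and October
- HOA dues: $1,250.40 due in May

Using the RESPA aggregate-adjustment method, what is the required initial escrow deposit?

$4,191.32

Cushion = 1 × $1,058.38 = $1,058.38
Trial balance (start $0, +$1,058.38 each month, − disbursements):
  Sep: +$1,058.38 → $1,058.38
  Oct: +$1,058.38 − $5,249.70 → -$3,132.94
  Nov: +$1,058.38 → -$2,074.56
  Dec: +$1,058.38 → -$1,016.18
  Jan: +$1,058.38 → $42.20
  Feb: +$1,058.38 → $1,100.58
  Mar: +$1,058.38 → $2,158.96
  Apr: +$1,058.38 − $5,249.70 → -$2,032.36
  May: +$1,058.38 − $1,250.40 → -$2,224.38
  Jun: +$1,058.38 − $950.76 → -$2,116.76
  Jul: +$1,058.38 → -$1,058.38
  Aug: +$1,058.38 → $0.00
Lowest trial balance = -$3,132.94 (Oct)
Initial deposit = cushion − low point = $1,058.38 − (-$3,132.94) = $4,191.32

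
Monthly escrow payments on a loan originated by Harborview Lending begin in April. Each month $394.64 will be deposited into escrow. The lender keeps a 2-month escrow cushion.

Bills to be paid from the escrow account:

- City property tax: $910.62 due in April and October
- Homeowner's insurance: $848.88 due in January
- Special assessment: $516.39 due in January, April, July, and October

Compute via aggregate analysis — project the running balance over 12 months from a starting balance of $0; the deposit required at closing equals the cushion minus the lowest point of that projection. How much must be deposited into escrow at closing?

$1,821.65

Cushion = 2 × $394.64 = $789.28
Trial balance (start $0, +$394.64 each month, − disbursements):
  Apr: +$394.64 − $1,427.01 → -$1,032.37
  May: +$394.64 → -$637.73
  Jun: +$394.64 → -$243.09
  Jul: +$394.64 − $516.39 → -$364.84
  Aug: +$394.64 → $29.80
  Sep: +$394.64 → $424.44
  Oct: +$394.64 − $1,427.01 → -$607.93
  Nov: +$394.64 → -$213.29
  Dec: +$394.64 → $181.35
  Jan: +$394.64 − $1,365.27 → -$789.28
  Feb: +$394.64 → -$394.64
  Mar: +$394.64 → $0.00
Lowest trial balance = -$1,032.37 (Apr)
Initial deposit = cushion − low point = $789.28 − (-$1,032.37) = $1,821.65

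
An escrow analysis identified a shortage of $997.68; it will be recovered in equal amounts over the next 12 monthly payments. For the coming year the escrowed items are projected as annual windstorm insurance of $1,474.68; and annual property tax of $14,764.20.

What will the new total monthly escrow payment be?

$1,436.38

Windstorm insurance: $1,474.68 annually
Property tax: $14,764.20 annually
Combined annual = $16,238.88
Monthly = $16,238.88 ÷ 12 = $1,353.24
Shortage per month = $997.68 ÷ 12 = $83.14
Adjusted monthly = $1,353.24 + $83.14 = $1,436.38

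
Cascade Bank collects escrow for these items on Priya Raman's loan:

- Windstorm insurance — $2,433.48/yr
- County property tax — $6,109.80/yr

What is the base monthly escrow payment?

$711.94

Windstorm insurance = $2,433.48
County property tax = $6,109.80
Total annual escrow = $2,433.48 + $6,109.80 = $8,543.28
Monthly = $8,543.28 ÷ 12 = $711.94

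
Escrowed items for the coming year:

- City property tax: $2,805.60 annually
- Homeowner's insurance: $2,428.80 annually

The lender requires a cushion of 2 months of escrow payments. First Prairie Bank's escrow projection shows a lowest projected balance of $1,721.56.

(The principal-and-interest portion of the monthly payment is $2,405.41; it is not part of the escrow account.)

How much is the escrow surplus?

$849.16

City property tax: $2,805.60/yr
Homeowner's insurance: $2,428.80/yr
Yearly total = $2,805.60 + $2,428.80 = $5,234.40
Per month = $5,234.40 / 12 = $436.20
Required cushion = 2 × $436.20 = $872.40
Surplus = $1,721.56 − $872.40 = $849.16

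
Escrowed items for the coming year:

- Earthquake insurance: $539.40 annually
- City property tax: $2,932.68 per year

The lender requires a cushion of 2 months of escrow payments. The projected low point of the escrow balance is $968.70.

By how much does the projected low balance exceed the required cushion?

$390.02

Earthquake insurance: $539.40 per year
City property tax: $2,932.68 per year
Combined annual = $539.40 + $2,932.68 = $3,472.08
Base monthly escrow = $3,472.08 / 12 = $289.34
Required cushion = 2 × $289.34 = $578.68
Excess over cushion: $968.70 − $578.68 = $390.02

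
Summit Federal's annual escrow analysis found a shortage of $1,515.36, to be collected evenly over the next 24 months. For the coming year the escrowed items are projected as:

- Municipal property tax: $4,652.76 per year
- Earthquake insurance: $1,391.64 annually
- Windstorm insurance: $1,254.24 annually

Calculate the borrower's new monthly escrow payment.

Municipal property tax = $4,652.76 per year
Earthquake insurance = $1,391.64 per year
Windstorm insurance = $1,254.24 per year
Annual escrow total = $7,298.64
Monthly = $7,298.64 / 12 = $608.22
Shortage spread = $1,515.36 / 24 = $63.14/mo
Adjusted monthly = $608.22 + $63.14 = $671.36

$671.36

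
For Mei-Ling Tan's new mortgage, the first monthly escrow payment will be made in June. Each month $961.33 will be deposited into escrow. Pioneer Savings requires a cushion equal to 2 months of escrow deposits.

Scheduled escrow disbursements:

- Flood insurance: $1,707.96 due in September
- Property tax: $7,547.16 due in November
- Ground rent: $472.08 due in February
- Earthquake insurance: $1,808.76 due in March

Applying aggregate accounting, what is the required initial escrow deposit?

Cushion = 2 × $961.33 = $1,922.66
Trial balance (start $0, +$961.33 each month, − disbursements):
  Jun: +$961.33 → $961.33
  Jul: +$961.33 → $1,922.66
  Aug: +$961.33 → $2,883.99
  Sep: +$961.33 − $1,707.96 → $2,137.36
  Oct: +$961.33 → $3,098.69
  Nov: +$961.33 − $7,547.16 → -$3,487.14
  Dec: +$961.33 → -$2,525.81
  Jan: +$961.33 → -$1,564.48
  Feb: +$961.33 − $472.08 → -$1,075.23
  Mar: +$961.33 − $1,808.76 → -$1,922.66
  Apr: +$961.33 → -$961.33
  May: +$961.33 → $0.00
Lowest trial balance = -$3,487.14 (Nov)
Initial deposit = cushion − low point = $1,922.66 − (-$3,487.14) = $5,409.80

$5,409.80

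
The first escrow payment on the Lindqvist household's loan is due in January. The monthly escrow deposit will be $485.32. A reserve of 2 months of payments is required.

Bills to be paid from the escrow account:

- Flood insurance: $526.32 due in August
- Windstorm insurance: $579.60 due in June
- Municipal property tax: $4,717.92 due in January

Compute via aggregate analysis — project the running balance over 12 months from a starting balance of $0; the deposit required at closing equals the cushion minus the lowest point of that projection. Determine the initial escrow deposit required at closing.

$5,203.24

Cushion = 2 × $485.32 = $970.64
Trial balance (start $0, +$485.32 each month, − disbursements):
  Jan: +$485.32 − $4,717.92 → -$4,232.60
  Feb: +$485.32 → -$3,747.28
  Mar: +$485.32 → -$3,261.96
  Apr: +$485.32 → -$2,776.64
  May: +$485.32 → -$2,291.32
  Jun: +$485.32 − $579.60 → -$2,385.60
  Jul: +$485.32 → -$1,900.28
  Aug: +$485.32 − $526.32 → -$1,941.28
  Sep: +$485.32 → -$1,455.96
  Oct: +$485.32 → -$970.64
  Nov: +$485.32 → -$485.32
  Dec: +$485.32 → $0.00
Lowest trial balance = -$4,232.60 (Jan)
Initial deposit = cushion − low point = $970.64 − (-$4,232.60) = $5,203.24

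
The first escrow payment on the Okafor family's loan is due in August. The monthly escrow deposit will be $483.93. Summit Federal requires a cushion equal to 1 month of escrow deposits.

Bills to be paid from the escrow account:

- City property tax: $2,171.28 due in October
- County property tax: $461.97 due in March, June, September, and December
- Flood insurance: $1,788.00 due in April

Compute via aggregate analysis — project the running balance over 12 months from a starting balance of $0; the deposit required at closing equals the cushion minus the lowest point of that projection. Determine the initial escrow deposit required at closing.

$1,665.39

Cushion = 1 × $483.93 = $483.93
Trial balance (start $0, +$483.93 each month, − disbursements):
  Aug: +$483.93 → $483.93
  Sep: +$483.93 − $461.97 → $505.89
  Oct: +$483.93 − $2,171.28 → -$1,181.46
  Nov: +$483.93 → -$697.53
  Dec: +$483.93 − $461.97 → -$675.57
  Jan: +$483.93 → -$191.64
  Feb: +$483.93 → $292.29
  Mar: +$483.93 − $461.97 → $314.25
  Apr: +$483.93 − $1,788.00 → -$989.82
  May: +$483.93 → -$505.89
  Jun: +$483.93 − $461.97 → -$483.93
  Jul: +$483.93 → $0.00
Lowest trial balance = -$1,181.46 (Oct)
Initial deposit = cushion − low point = $483.93 − (-$1,181.46) = $1,665.39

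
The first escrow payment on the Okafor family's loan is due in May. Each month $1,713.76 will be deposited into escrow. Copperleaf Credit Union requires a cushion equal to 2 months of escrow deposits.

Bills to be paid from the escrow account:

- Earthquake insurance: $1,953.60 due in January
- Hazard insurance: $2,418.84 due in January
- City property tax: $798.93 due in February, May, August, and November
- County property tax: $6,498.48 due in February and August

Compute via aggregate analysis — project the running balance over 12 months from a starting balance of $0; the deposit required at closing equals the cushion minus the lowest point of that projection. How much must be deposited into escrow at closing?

Cushion = 2 × $1,713.76 = $3,427.52
Trial balance (start $0, +$1,713.76 each month, − disbursements):
  May: +$1,713.76 − $798.93 → $914.83
  Jun: +$1,713.76 → $2,628.59
  Jul: +$1,713.76 → $4,342.35
  Aug: +$1,713.76 − $7,297.41 → -$1,241.30
  Sep: +$1,713.76 → $472.46
  Oct: +$1,713.76 → $2,186.22
  Nov: +$1,713.76 − $798.93 → $3,101.05
  Dec: +$1,713.76 → $4,814.81
  Jan: +$1,713.76 − $4,372.44 → $2,156.13
  Feb: +$1,713.76 − $7,297.41 → -$3,427.52
  Mar: +$1,713.76 → -$1,713.76
  Apr: +$1,713.76 → $0.00
Lowest trial balance = -$3,427.52 (Feb)
Initial deposit = cushion − low point = $3,427.52 − (-$3,427.52) = $6,855.04

$6,855.04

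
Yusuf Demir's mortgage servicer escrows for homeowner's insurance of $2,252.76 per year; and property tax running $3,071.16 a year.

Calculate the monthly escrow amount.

$443.66

Homeowner's insurance — $2,252.76
Property tax — $3,071.16
Total annual escrow = $2,252.76 + $3,071.16 = $5,323.92
Monthly escrow = $5,323.92 / 12 = $443.66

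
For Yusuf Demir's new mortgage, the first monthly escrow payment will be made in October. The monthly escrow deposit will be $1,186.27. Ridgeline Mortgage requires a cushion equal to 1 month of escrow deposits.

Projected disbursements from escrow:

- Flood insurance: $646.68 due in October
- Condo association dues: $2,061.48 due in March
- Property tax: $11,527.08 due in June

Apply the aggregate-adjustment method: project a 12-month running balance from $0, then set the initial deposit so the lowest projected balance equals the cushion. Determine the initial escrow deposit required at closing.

Cushion = 1 × $1,186.27 = $1,186.27
Trial balance (start $0, +$1,186.27 each month, − disbursements):
  Oct: +$1,186.27 − $646.68 → $539.59
  Nov: +$1,186.27 → $1,725.86
  Dec: +$1,186.27 → $2,912.13
  Jan: +$1,186.27 → $4,098.40
  Feb: +$1,186.27 → $5,284.67
  Mar: +$1,186.27 − $2,061.48 → $4,409.46
  Apr: +$1,186.27 → $5,595.73
  May: +$1,186.27 → $6,782.00
  Jun: +$1,186.27 − $11,527.08 → -$3,558.81
  Jul: +$1,186.27 → -$2,372.54
  Aug: +$1,186.27 → -$1,186.27
  Sep: +$1,186.27 → $0.00
Lowest trial balance = -$3,558.81 (Jun)
Initial deposit = cushion − low point = $1,186.27 − (-$3,558.81) = $4,745.08

$4,745.08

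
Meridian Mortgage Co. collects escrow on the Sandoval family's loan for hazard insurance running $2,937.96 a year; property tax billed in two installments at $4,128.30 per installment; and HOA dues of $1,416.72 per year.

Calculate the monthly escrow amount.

Hazard insurance: $2,937.96 per year
Property tax: $4,128.30 × 2 = $8,256.60 per year
HOA dues: $1,416.72 per year
Annual escrow total = $12,611.28
Per month = $12,611.28 / 12 = $1,050.94

$1,050.94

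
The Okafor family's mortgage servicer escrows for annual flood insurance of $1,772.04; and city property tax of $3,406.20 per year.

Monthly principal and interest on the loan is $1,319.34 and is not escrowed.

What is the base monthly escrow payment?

Flood insurance — $1,772.04
City property tax — $3,406.20
Total annual escrow = $5,178.24
Per month = $5,178.24 / 12 = $431.52

$431.52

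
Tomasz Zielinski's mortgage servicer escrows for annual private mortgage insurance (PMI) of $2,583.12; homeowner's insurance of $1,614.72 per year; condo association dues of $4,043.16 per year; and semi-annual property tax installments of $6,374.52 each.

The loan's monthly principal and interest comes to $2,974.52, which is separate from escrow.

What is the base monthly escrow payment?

Private mortgage insurance (PMI): $2,583.12
Homeowner's insurance: $1,614.72
Condo association dues: $4,043.16
Property tax: $6,374.52 × 2 = $12,749.04
Combined annual = $20,990.04
Monthly = $20,990.04 ÷ 12 = $1,749.17

$1,749.17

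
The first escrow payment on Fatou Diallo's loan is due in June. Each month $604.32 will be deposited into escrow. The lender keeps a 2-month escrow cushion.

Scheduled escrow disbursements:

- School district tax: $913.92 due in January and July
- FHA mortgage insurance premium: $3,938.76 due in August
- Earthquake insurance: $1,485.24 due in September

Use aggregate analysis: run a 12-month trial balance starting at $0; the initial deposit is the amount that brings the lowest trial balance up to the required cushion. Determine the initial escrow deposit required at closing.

Cushion = 2 × $604.32 = $1,208.64
Trial balance (start $0, +$604.32 each month, − disbursements):
  Jun: +$604.32 → $604.32
  Jul: +$604.32 − $913.92 → $294.72
  Aug: +$604.32 − $3,938.76 → -$3,039.72
  Sep: +$604.32 − $1,485.24 → -$3,920.64
  Oct: +$604.32 → -$3,316.32
  Nov: +$604.32 → -$2,712.00
  Dec: +$604.32 → -$2,107.68
  Jan: +$604.32 − $913.92 → -$2,417.28
  Feb: +$604.32 → -$1,812.96
  Mar: +$604.32 → -$1,208.64
  Apr: +$604.32 → -$604.32
  May: +$604.32 → $0.00
Lowest trial balance = -$3,920.64 (Sep)
Initial deposit = cushion − low point = $1,208.64 − (-$3,920.64) = $5,129.28

$5,129.28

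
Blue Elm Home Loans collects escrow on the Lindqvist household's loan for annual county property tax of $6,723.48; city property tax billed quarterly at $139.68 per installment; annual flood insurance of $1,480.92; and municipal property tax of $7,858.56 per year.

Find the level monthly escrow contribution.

County property tax: $6,723.48 per year
City property tax: $139.68 × 4 = $558.72 per year
Flood insurance: $1,480.92 per year
Municipal property tax: $7,858.56 per year
Combined annual = $16,621.68
Per month = $16,621.68 / 12 = $1,385.14

$1,385.14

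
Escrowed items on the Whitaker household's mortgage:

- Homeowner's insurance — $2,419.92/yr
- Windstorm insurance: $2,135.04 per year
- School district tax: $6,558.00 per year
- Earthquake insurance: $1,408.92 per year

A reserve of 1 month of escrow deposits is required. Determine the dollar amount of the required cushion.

Homeowner's insurance = $2,419.92
Windstorm insurance = $2,135.04
School district tax = $6,558.00
Earthquake insurance = $1,408.92
Yearly total = $2,419.92 + $2,135.04 + $6,558.00 + $1,408.92 = $12,521.88
Base monthly escrow = $12,521.88 / 12 = $1,043.49
Reserve = 1 × $1,043.49 = $1,043.49

$1,043.49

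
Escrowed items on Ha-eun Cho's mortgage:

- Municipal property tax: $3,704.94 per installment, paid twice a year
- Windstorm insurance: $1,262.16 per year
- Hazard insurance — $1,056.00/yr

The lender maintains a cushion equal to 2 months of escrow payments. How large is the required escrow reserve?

Municipal property tax — $3,704.94 × 2 = $7,409.88
Windstorm insurance — $1,262.16
Hazard insurance — $1,056.00
Combined annual = $9,728.04
Per month = $9,728.04 / 12 = $810.67
Required cushion = 2 × $810.67 = $1,621.34

$1,621.34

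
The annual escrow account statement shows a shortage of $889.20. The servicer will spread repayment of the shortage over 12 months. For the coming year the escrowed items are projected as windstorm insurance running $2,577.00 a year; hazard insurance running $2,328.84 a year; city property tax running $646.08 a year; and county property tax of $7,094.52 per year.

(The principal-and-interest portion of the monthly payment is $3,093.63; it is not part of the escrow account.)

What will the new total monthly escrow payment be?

Windstorm insurance: $2,577.00 annually
Hazard insurance: $2,328.84 annually
City property tax: $646.08 annually
County property tax: $7,094.52 annually
Yearly total = $12,646.44
Base monthly escrow = $12,646.44 ÷ 12 = $1,053.87
Monthly shortage recovery: $889.20 / 12 = $74.10
Adjusted monthly = $1,053.87 + $74.10 = $1,127.97

$1,127.97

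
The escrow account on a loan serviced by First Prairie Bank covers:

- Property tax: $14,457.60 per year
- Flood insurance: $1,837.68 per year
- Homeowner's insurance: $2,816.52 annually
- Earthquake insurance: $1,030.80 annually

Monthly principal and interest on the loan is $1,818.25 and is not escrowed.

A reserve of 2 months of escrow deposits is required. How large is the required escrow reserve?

$3,357.10

Property tax: $14,457.60/yr
Flood insurance: $1,837.68/yr
Homeowner's insurance: $2,816.52/yr
Earthquake insurance: $1,030.80/yr
Total per year = $14,457.60 + $1,837.68 + $2,816.52 + $1,030.80 = $20,142.60
Base monthly escrow = $20,142.60 / 12 = $1,678.55
Reserve = 2 × $1,678.55 = $3,357.10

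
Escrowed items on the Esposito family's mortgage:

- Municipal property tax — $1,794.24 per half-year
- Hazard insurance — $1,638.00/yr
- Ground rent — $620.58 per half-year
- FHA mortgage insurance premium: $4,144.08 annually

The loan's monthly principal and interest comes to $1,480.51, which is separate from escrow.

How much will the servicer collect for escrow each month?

Municipal property tax — $1,794.24 × 2 = $3,588.48 annually
Hazard insurance — $1,638.00 annually
Ground rent — $620.58 × 2 = $1,241.16 annually
FHA mortgage insurance premium — $4,144.08 annually
Yearly total = $3,588.48 + $1,638.00 + $1,241.16 + $4,144.08 = $10,611.72
Monthly = $10,611.72 ÷ 12 = $884.31

$884.31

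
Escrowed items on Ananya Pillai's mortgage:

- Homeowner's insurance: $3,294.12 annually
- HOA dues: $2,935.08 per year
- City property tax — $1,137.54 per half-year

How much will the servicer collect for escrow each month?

Homeowner's insurance — $3,294.12
HOA dues — $2,935.08
City property tax — $1,137.54 × 2 = $2,275.08
Annual escrow total = $3,294.12 + $2,935.08 + $2,275.08 = $8,504.28
Per month = $8,504.28 ÷ 12 = $708.69

$708.69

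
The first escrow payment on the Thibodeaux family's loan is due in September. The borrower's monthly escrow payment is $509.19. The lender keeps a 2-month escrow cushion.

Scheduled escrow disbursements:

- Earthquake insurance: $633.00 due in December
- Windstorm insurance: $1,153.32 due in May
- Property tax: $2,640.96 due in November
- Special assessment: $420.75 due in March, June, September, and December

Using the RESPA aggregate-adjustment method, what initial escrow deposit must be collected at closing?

$3,097.08

Cushion = 2 × $509.19 = $1,018.38
Trial balance (start $0, +$509.19 each month, − disbursements):
  Sep: +$509.19 − $420.75 → $88.44
  Oct: +$509.19 → $597.63
  Nov: +$509.19 − $2,640.96 → -$1,534.14
  Dec: +$509.19 − $1,053.75 → -$2,078.70
  Jan: +$509.19 → -$1,569.51
  Feb: +$509.19 → -$1,060.32
  Mar: +$509.19 − $420.75 → -$971.88
  Apr: +$509.19 → -$462.69
  May: +$509.19 − $1,153.32 → -$1,106.82
  Jun: +$509.19 − $420.75 → -$1,018.38
  Jul: +$509.19 → -$509.19
  Aug: +$509.19 → $0.00
Lowest trial balance = -$2,078.70 (Dec)
Initial deposit = cushion − low point = $1,018.38 − (-$2,078.70) = $3,097.08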